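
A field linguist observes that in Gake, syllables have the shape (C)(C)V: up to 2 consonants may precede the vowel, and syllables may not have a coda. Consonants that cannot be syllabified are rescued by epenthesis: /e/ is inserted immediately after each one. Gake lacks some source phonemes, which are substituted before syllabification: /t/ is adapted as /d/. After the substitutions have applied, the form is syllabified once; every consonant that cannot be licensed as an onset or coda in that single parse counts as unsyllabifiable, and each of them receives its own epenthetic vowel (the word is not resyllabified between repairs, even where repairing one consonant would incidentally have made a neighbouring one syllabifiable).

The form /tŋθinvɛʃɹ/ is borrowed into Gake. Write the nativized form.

Substitution: /t/ → /d/, giving /dŋθinvɛʃɹ/.
Syllabifying with onset maximization leaves /d/, /ʃ/, /ɹ/ stranded (no codas are permitted; onsets may contain at most 2 consonants).
Each unlicensed consonant becomes the onset of a new syllable: /d/ → /de/, /ʃ/ → /ʃe/, /ɹ/ → /ɹe/.

deŋθinvɛʃeɹe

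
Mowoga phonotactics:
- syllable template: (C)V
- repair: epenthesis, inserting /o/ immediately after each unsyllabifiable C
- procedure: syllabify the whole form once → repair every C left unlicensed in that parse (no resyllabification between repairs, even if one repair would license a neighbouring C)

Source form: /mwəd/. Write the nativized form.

mowədo

Syllabifying with onset maximization leaves /m/, /d/ stranded (no codas are permitted; onsets are limited to one consonant).
Inserting the epenthetic vowel yields /m/ → /mo/, /d/ → /do/.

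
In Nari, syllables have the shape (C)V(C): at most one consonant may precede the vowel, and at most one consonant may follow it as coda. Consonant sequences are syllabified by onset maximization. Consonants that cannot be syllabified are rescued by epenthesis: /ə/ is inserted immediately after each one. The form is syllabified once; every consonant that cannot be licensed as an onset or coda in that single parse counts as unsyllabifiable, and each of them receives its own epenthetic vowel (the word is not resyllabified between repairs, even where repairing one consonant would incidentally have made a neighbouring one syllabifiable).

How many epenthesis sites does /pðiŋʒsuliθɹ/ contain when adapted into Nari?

3

The unsyllabifiable consonants are /p/, /ʒ/, /ɹ/; each receives one epenthetic vowel.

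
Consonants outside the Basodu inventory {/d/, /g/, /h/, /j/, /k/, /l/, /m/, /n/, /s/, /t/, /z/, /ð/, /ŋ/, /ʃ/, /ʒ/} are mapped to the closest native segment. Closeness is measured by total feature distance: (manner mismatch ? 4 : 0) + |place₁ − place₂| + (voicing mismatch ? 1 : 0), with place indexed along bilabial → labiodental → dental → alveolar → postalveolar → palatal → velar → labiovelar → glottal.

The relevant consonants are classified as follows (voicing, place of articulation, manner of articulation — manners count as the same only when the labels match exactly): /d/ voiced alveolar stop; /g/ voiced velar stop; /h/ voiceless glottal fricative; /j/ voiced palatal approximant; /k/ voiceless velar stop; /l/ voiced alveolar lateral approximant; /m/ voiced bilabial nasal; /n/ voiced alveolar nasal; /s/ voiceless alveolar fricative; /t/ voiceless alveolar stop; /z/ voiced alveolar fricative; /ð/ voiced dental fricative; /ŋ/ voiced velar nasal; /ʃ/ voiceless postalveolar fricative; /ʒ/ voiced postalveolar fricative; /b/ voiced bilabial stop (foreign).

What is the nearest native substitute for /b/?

d

/d/ is closest: same manner (stop), place distance 3 (bilabial→alveolar), same voicing; total 3. Next closest is /m/ at distance 4.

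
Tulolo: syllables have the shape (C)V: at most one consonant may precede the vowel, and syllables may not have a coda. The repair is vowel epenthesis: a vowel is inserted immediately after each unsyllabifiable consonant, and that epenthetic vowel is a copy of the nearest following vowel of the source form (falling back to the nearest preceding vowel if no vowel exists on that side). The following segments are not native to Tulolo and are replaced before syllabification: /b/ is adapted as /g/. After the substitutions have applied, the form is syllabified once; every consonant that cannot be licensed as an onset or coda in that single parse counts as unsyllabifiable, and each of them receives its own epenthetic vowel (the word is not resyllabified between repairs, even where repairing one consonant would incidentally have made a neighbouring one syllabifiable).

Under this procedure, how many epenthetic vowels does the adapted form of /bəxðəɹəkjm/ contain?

After substitution the input is /gəxðəɹəkjm/.
The unsyllabifiable consonants are /x/, /k/, /j/, /m/; each receives one epenthetic vowel.

4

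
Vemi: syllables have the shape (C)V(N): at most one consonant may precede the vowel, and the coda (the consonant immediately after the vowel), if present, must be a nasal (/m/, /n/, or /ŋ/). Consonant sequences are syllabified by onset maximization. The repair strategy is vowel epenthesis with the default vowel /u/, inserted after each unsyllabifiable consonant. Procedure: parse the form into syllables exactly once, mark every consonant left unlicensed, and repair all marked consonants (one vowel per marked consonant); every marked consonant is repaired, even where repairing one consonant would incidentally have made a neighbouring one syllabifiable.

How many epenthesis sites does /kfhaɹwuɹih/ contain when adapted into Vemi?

The unsyllabifiable consonants are /k/, /f/, /ɹ/, /h/; each receives one epenthetic vowel.

4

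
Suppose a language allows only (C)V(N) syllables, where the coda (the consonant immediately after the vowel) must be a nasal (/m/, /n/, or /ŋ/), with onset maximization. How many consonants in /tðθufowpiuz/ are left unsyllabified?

Syllabifying with onset maximization leaves /t/, /ð/, /w/, /z/ stranded (only a nasal (/m/, /n/, or /ŋ/) is licensed in coda position; onsets are limited to one consonant).

4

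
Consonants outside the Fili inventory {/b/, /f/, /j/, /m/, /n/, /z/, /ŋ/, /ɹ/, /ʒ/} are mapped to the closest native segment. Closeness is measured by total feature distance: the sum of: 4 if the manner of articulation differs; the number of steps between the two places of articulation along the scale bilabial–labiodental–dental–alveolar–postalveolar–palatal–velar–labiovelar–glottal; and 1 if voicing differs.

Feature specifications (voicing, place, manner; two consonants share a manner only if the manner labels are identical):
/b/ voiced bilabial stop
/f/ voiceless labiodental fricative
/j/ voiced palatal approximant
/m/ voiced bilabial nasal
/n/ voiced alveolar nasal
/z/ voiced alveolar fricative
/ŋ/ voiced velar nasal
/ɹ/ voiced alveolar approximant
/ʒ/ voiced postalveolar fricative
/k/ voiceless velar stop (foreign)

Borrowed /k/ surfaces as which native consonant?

/ŋ/ is closest: manner differs (stop→nasal, +4), place distance 0 (velar→velar), voicing differs (+1); total 5. Next closest is /j/ at distance 6.

ŋ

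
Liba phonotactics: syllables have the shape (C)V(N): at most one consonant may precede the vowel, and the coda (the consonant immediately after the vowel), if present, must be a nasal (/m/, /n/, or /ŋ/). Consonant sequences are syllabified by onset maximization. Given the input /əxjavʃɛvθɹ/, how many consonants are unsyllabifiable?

5

The consonants /x/, /v/, /v/, /θ/, /ɹ/ cannot be parsed into a legal (C)V(N) syllable (only a nasal (/m/, /n/, or /ŋ/) is licensed in coda position; onsets are limited to one consonant).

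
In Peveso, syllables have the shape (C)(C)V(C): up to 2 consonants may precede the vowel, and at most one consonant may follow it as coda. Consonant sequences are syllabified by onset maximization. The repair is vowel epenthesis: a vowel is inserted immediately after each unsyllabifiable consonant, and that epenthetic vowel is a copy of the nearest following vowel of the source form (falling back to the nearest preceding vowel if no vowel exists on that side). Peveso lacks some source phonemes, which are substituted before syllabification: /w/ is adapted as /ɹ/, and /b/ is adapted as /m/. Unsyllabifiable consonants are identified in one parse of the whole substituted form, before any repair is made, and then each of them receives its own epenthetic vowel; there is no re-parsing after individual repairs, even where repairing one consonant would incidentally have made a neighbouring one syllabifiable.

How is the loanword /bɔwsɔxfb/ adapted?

mɔɹsɔxfɔmɔ

Substitution: /b/ → /m/, /w/ → /ɹ/, giving /mɔɹsɔxfm/.
Syllabifying with onset maximization leaves /f/, /m/ stranded (at most one coda consonant is licensed; onsets may contain at most 2 consonants).
Epenthesis after each stranded consonant: /f/ → /fɔ/, /m/ → /mɔ/.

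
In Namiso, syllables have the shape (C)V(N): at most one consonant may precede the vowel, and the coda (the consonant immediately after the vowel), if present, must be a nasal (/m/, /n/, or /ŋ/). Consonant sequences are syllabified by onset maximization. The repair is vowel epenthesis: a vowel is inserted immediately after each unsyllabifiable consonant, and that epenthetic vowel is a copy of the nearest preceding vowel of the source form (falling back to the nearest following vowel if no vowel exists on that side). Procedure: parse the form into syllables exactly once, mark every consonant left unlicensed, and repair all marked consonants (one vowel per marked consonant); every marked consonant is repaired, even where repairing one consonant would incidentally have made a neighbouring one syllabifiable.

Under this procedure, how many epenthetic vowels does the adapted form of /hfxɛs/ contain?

The unsyllabifiable consonants are /h/, /f/, /s/; each receives one epenthetic vowel.

3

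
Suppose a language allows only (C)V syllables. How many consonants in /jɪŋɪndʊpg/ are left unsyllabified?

3

Syllabifying with onset maximization leaves /n/, /p/, /g/ stranded (no codas are permitted; onsets are limited to one consonant).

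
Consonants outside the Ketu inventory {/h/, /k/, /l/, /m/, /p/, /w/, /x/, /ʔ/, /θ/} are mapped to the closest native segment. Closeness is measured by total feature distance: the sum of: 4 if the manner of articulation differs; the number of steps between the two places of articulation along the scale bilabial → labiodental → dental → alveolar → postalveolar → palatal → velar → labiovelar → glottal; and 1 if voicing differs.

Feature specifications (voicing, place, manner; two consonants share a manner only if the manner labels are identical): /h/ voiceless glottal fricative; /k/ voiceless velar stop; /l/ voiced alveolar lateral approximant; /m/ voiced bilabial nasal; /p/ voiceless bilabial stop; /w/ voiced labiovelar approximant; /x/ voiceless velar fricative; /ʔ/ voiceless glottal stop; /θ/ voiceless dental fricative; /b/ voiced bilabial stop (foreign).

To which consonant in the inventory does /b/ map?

/p/ is closest: same manner (stop), place distance 0 (bilabial→bilabial), voicing differs (+1); total 1. Next closest is /m/ at distance 4.

p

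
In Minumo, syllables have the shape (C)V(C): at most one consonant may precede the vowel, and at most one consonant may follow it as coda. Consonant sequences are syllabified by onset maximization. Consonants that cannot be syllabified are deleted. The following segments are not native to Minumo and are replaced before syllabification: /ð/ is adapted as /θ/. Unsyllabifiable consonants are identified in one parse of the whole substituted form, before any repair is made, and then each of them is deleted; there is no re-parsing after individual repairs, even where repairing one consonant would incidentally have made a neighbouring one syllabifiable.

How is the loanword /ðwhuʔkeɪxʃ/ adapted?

Substitution: /ð/ → /θ/, giving /θwhuʔkeɪxʃ/.
Syllabifying with onset maximization leaves /θ/, /w/, /ʃ/ stranded (at most one coda consonant is licensed; onsets are limited to one consonant).
Deleting the stranded consonants removes /θ/, /w/, /ʃ/.

huʔkeɪx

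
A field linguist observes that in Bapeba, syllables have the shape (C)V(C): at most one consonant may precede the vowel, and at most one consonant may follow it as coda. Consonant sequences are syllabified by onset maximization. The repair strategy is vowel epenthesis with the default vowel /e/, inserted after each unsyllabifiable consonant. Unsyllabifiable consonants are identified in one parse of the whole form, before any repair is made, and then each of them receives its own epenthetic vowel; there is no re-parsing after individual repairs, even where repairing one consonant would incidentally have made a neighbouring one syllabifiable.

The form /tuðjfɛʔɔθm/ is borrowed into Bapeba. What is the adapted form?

tuðjefɛʔɔθme

Under (C)V(C), the unsyllabifiable consonants are /j/, /m/ (at most one coda consonant is licensed; onsets are limited to one consonant).
Inserting the epenthetic vowel yields /j/ → /je/, /m/ → /me/.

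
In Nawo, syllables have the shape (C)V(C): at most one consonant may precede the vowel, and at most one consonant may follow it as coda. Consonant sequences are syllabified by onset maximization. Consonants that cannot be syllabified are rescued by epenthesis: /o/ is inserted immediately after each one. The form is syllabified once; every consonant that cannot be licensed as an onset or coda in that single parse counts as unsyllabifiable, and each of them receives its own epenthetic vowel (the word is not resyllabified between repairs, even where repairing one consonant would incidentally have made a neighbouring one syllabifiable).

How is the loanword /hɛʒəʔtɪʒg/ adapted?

hɛʒəʔtɪʒgo

The consonants /g/ cannot be parsed into a legal (C)V(C) syllable (at most one coda consonant is licensed; onsets are limited to one consonant).
Each unlicensed consonant becomes the onset of a new syllable: /g/ → /go/.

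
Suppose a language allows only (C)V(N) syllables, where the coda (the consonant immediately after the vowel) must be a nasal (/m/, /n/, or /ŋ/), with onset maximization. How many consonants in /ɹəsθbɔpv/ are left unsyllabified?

Syllabifying with onset maximization leaves /s/, /θ/, /p/, /v/ stranded (only a nasal (/m/, /n/, or /ŋ/) is licensed in coda position; onsets are limited to one consonant).

4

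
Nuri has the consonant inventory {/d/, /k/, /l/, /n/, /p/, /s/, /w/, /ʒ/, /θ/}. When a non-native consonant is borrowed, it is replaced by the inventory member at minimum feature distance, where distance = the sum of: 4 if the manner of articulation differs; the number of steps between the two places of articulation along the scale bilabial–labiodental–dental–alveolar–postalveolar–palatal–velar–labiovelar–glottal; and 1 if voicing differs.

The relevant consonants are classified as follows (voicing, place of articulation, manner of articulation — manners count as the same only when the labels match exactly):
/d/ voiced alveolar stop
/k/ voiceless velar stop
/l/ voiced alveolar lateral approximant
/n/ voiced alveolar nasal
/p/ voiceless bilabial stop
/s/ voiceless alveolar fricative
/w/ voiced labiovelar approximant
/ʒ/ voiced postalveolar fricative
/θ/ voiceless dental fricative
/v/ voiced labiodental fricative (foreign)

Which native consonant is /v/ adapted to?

θ

/θ/ is closest: same manner (fricative), place distance 1 (labiodental→dental), voicing differs (+1); total 2. Next closest is /s/ at distance 3.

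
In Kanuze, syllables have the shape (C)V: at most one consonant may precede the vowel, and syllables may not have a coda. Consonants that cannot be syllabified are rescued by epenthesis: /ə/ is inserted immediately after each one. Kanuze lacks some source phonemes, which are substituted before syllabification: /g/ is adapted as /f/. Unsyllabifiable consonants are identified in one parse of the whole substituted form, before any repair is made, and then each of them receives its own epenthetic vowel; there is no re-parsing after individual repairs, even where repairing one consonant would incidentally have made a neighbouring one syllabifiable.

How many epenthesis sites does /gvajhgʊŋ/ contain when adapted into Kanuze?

4

After substitution the input is /fvajhfʊŋ/.
The unsyllabifiable consonants are /f/, /j/, /h/, /ŋ/; each receives one epenthetic vowel.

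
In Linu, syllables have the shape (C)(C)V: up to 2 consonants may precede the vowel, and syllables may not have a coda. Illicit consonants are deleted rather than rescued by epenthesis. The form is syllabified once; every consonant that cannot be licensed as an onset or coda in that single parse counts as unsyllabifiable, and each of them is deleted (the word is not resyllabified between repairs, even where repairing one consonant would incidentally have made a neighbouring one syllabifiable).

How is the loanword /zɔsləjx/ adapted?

The consonants /j/, /x/ cannot be parsed into a legal (C)(C)V syllable (no codas are permitted; onsets may contain at most 2 consonants).
Each unlicensed consonant is deleted: /j/, /x/.

zɔslə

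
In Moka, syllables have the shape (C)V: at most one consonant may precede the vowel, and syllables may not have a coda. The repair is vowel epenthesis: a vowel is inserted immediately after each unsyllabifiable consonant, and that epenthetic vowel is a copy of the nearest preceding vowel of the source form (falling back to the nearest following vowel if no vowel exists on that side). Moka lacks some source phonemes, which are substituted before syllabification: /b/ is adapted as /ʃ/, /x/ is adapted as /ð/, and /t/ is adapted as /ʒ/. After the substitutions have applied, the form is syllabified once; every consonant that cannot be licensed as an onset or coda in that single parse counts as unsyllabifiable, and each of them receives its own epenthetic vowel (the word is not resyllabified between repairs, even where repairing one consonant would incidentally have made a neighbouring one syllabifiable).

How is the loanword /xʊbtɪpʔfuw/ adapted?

Substitution: /x/ → /ð/, /b/ → /ʃ/, /t/ → /ʒ/, giving /ðʊʃʒɪpʔfuw/.
The consonants /ʃ/, /p/, /ʔ/, /w/ cannot be parsed into a legal (C)V syllable (no codas are permitted; onsets are limited to one consonant).
Inserting the epenthetic vowel yields /ʃ/ → /ʃʊ/, /p/ → /pɪ/, /ʔ/ → /ʔɪ/, /w/ → /wu/.

ðʊʃʊʒɪpɪʔɪfuwu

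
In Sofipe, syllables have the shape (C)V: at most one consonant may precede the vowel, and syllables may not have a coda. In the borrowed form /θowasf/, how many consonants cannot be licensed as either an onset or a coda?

Syllabifying with onset maximization leaves /s/, /f/ stranded (no codas are permitted; onsets are limited to one consonant).

2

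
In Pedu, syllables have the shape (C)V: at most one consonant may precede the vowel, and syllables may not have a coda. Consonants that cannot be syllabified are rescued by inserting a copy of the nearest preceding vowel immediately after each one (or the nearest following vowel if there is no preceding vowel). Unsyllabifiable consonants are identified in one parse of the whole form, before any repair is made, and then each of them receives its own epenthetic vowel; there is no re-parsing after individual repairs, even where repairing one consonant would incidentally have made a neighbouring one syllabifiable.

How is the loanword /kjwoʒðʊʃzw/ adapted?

kojowoʒoðʊʃʊzʊwʊ

The consonants /k/, /j/, /ʒ/, /ʃ/, /z/, /w/ cannot be parsed into a legal (C)V syllable (no codas are permitted; onsets are limited to one consonant).
Epenthesis after each stranded consonant: /k/ → /ko/, /j/ → /jo/, /ʒ/ → /ʒo/, /ʃ/ → /ʃʊ/, /z/ → /zʊ/, /w/ → /wʊ/.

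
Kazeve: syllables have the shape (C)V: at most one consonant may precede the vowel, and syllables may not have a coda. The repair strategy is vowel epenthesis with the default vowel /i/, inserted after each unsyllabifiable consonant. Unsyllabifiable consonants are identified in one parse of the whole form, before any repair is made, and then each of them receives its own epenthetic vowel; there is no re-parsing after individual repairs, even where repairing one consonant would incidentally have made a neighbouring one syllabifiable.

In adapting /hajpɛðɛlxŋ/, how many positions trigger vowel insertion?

The unsyllabifiable consonants are /j/, /l/, /x/, /ŋ/; each receives one epenthetic vowel.

4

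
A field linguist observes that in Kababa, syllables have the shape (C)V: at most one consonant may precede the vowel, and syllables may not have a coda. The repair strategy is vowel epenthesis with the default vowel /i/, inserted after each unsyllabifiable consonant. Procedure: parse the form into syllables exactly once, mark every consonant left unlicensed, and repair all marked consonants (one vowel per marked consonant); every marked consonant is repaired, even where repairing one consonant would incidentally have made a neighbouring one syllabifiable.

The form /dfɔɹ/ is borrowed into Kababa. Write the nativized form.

difɔɹi

Under (C)V, the unsyllabifiable consonants are /d/, /ɹ/ (no codas are permitted; onsets are limited to one consonant).
Inserting the epenthetic vowel yields /d/ → /di/, /ɹ/ → /ɹi/.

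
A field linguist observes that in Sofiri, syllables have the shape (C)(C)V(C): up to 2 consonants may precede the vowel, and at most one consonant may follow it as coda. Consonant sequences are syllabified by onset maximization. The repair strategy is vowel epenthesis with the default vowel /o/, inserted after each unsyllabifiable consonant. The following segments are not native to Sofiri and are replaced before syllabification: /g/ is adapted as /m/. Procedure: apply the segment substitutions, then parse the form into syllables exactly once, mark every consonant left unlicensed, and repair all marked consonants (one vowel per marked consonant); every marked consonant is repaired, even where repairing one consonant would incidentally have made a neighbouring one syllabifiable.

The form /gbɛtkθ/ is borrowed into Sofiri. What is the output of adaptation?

Substitution: /g/ → /m/, giving /mbɛtkθ/.
Under (C)(C)V(C), the unsyllabifiable consonants are /k/, /θ/ (at most one coda consonant is licensed; onsets may contain at most 2 consonants).
Inserting the epenthetic vowel yields /k/ → /ko/, /θ/ → /θo/.

mbɛtkoθo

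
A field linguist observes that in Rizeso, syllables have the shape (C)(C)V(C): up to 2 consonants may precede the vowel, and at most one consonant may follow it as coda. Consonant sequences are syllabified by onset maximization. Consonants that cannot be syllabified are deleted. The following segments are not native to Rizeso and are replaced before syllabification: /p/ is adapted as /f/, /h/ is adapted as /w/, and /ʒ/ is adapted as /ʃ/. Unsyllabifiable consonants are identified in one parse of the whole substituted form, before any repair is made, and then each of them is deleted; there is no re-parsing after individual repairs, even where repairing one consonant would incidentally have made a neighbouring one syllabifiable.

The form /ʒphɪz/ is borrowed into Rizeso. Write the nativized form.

fwɪz

Substitution: /ʒ/ → /ʃ/, /p/ → /f/, /h/ → /w/, giving /ʃfwɪz/.
Syllabifying with onset maximization leaves /ʃ/ stranded (at most one coda consonant is licensed; onsets may contain at most 2 consonants).
Deleting the stranded consonants removes /ʃ/.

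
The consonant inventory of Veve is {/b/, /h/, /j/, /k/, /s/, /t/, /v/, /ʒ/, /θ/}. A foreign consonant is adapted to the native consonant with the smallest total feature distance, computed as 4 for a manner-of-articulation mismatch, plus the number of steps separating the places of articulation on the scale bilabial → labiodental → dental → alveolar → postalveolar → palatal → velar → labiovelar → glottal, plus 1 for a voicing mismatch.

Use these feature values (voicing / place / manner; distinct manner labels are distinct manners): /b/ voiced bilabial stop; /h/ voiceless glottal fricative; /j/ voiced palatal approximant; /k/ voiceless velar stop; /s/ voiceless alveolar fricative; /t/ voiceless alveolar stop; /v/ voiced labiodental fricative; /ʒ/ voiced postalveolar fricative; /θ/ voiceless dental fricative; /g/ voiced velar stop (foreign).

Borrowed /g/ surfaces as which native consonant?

k

/k/ is closest: same manner (stop), place distance 0 (velar→velar), voicing differs (+1); total 1. Next closest is /t/ at distance 4.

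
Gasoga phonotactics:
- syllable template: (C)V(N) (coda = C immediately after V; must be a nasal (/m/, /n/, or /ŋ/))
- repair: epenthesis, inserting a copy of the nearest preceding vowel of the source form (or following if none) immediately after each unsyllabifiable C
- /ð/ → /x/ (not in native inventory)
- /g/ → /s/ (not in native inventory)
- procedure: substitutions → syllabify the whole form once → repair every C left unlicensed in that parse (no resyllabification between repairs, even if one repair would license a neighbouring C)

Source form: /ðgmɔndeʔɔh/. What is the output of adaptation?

Substitution: /ð/ → /x/, /g/ → /s/, giving /xsmɔndeʔɔh/.
Under (C)V(N), the unsyllabifiable consonants are /x/, /s/, /h/ (only a nasal (/m/, /n/, or /ŋ/) is licensed in coda position; onsets are limited to one consonant).
Epenthesis after each stranded consonant: /x/ → /xɔ/, /s/ → /sɔ/, /h/ → /hɔ/.

xɔsɔmɔndeʔɔhɔ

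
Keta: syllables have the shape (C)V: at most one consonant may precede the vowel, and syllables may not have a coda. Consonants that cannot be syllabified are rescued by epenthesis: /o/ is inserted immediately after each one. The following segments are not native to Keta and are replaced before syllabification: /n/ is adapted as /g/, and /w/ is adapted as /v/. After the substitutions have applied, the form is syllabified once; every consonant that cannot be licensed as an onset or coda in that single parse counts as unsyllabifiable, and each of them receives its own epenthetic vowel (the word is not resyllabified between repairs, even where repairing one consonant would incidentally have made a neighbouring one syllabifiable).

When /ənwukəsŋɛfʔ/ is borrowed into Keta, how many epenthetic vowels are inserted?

After substitution the input is /əgvukəsŋɛfʔ/.
The unsyllabifiable consonants are /g/, /s/, /f/, /ʔ/; each receives one epenthetic vowel.

4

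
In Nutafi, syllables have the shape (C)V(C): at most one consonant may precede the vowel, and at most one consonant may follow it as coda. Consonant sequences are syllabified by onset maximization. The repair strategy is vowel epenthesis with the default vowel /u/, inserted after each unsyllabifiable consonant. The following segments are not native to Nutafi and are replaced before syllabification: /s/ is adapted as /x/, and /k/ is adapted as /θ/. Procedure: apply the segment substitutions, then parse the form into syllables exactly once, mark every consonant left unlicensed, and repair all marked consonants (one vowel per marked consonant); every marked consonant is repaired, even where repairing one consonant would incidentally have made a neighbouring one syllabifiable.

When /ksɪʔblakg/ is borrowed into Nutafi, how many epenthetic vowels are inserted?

3

After substitution the input is /θxɪʔblaθg/.
The unsyllabifiable consonants are /θ/, /b/, /g/; each receives one epenthetic vowel.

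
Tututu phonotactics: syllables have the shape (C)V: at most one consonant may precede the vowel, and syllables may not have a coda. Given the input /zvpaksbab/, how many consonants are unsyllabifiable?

Syllabifying with onset maximization leaves /z/, /v/, /k/, /s/, /b/ stranded (no codas are permitted; onsets are limited to one consonant).

5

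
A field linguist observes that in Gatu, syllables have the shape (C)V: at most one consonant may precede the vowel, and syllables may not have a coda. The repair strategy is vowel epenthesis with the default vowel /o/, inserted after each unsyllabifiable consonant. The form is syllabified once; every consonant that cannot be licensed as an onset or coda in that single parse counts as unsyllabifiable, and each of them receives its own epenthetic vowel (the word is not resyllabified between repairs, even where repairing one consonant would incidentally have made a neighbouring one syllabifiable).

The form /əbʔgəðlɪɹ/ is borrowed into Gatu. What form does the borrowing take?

əboʔogəðolɪɹo

Syllabifying with onset maximization leaves /b/, /ʔ/, /ð/, /ɹ/ stranded (no codas are permitted; onsets are limited to one consonant).
Each unlicensed consonant becomes the onset of a new syllable: /b/ → /bo/, /ʔ/ → /ʔo/, /ð/ → /ðo/, /ɹ/ → /ɹo/.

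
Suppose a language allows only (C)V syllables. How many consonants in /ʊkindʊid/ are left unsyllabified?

2

Under (C)V, the unsyllabifiable consonants are /n/, /d/ (no codas are permitted; onsets are limited to one consonant).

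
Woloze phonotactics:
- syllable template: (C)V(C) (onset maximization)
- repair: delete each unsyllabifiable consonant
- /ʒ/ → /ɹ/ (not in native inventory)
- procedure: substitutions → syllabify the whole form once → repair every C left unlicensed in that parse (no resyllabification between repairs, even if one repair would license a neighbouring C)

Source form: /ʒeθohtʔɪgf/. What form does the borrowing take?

ɹeθohʔɪg

Substitution: /ʒ/ → /ɹ/, giving /ɹeθohtʔɪgf/.
The consonants /t/, /f/ cannot be parsed into a legal (C)V(C) syllable (at most one coda consonant is licensed; onsets are limited to one consonant).
Each unlicensed consonant is deleted: /t/, /f/.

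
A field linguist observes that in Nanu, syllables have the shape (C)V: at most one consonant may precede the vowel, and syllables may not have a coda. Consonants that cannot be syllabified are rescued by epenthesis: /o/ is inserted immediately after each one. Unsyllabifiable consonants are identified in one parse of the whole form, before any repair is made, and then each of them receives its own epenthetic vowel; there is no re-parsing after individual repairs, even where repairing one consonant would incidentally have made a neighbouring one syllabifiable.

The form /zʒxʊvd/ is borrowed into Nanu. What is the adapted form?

zoʒoxʊvodo

The consonants /z/, /ʒ/, /v/, /d/ cannot be parsed into a legal (C)V syllable (no codas are permitted; onsets are limited to one consonant).
Each unlicensed consonant becomes the onset of a new syllable: /z/ → /zo/, /ʒ/ → /ʒo/, /v/ → /vo/, /d/ → /do/.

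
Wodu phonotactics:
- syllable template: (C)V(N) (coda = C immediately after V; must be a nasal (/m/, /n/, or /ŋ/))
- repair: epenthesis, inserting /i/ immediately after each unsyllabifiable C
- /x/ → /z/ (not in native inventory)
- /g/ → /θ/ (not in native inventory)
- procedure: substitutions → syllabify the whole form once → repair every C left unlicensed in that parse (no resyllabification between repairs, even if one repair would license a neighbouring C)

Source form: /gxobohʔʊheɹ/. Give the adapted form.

θizobohiʔʊheɹi

Substitution: /g/ → /θ/, /x/ → /z/, giving /θzobohʔʊheɹ/.
Under (C)V(N), the unsyllabifiable consonants are /θ/, /h/, /ɹ/ (only a nasal (/m/, /n/, or /ŋ/) is licensed in coda position; onsets are limited to one consonant).
Epenthesis after each stranded consonant: /θ/ → /θi/, /h/ → /hi/, /ɹ/ → /ɹi/.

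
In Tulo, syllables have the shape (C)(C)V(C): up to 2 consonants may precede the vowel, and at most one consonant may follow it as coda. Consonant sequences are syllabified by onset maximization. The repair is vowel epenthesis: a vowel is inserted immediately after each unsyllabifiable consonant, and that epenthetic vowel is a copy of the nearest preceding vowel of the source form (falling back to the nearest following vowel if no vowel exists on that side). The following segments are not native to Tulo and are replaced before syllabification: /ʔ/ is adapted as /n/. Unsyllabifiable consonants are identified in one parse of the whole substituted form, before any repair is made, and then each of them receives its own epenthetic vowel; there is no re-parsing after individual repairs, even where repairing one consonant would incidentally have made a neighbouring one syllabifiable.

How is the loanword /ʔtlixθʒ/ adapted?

Substitution: /ʔ/ → /n/, giving /ntlixθʒ/.
Under (C)(C)V(C), the unsyllabifiable consonants are /n/, /θ/, /ʒ/ (at most one coda consonant is licensed; onsets may contain at most 2 consonants).
Inserting the epenthetic vowel yields /n/ → /ni/, /θ/ → /θi/, /ʒ/ → /ʒi/.

nitlixθiʒi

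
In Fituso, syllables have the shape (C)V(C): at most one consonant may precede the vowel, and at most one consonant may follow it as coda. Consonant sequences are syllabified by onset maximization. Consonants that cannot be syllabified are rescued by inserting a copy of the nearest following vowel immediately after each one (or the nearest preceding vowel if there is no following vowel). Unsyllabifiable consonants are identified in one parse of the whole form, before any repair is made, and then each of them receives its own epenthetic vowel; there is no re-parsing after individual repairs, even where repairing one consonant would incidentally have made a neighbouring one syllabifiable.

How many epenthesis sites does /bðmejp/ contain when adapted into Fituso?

The unsyllabifiable consonants are /b/, /ð/, /p/; each receives one epenthetic vowel.

3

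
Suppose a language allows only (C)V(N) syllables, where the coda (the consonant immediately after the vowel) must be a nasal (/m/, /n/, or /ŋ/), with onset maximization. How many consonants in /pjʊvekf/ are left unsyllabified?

3

The consonants /p/, /k/, /f/ cannot be parsed into a legal (C)V(N) syllable (only a nasal (/m/, /n/, or /ŋ/) is licensed in coda position; onsets are limited to one consonant).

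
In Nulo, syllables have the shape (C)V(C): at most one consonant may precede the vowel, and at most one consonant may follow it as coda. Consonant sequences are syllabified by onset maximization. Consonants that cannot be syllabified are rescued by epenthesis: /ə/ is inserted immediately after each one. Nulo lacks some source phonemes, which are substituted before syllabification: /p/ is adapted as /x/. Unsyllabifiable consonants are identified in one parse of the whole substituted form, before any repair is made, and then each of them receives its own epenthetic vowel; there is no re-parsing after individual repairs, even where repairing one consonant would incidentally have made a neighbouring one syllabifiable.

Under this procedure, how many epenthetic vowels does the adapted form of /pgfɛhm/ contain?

3

After substitution the input is /xgfɛhm/.
The unsyllabifiable consonants are /x/, /g/, /m/; each receives one epenthetic vowel.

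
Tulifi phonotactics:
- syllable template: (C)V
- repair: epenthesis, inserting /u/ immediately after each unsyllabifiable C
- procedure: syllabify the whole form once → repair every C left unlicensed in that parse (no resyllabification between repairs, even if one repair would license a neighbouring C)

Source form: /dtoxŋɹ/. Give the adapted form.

The consonants /d/, /x/, /ŋ/, /ɹ/ cannot be parsed into a legal (C)V syllable (no codas are permitted; onsets are limited to one consonant).
Inserting the epenthetic vowel yields /d/ → /du/, /x/ → /xu/, /ŋ/ → /ŋu/, /ɹ/ → /ɹu/.

dutoxuŋuɹu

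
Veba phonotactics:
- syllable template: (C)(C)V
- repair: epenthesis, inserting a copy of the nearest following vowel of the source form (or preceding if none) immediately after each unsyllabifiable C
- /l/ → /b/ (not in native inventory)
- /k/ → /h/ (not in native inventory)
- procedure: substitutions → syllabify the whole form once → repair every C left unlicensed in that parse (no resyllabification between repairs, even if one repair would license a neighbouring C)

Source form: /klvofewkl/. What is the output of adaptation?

Substitution: /k/ → /h/, /l/ → /b/, giving /hbvofewhb/.
Under (C)(C)V, the unsyllabifiable consonants are /h/, /w/, /h/, /b/ (no codas are permitted; onsets may contain at most 2 consonants).
Each unlicensed consonant becomes the onset of a new syllable: /h/ → /ho/, /w/ → /we/, /h/ → /he/, /b/ → /be/.

hobvofewehebe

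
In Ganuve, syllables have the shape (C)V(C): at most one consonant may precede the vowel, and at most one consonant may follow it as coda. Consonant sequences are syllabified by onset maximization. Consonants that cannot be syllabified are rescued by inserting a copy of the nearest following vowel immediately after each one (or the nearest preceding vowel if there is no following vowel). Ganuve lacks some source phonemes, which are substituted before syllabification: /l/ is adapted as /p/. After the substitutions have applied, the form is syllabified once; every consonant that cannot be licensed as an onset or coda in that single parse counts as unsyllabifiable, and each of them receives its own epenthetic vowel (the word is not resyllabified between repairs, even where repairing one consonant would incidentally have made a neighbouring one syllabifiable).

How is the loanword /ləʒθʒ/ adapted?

pəʒθəʒə

Substitution: /l/ → /p/, giving /pəʒθʒ/.
Under (C)V(C), the unsyllabifiable consonants are /θ/, /ʒ/ (at most one coda consonant is licensed; onsets are limited to one consonant).
Inserting the epenthetic vowel yields /θ/ → /θə/, /ʒ/ → /ʒə/.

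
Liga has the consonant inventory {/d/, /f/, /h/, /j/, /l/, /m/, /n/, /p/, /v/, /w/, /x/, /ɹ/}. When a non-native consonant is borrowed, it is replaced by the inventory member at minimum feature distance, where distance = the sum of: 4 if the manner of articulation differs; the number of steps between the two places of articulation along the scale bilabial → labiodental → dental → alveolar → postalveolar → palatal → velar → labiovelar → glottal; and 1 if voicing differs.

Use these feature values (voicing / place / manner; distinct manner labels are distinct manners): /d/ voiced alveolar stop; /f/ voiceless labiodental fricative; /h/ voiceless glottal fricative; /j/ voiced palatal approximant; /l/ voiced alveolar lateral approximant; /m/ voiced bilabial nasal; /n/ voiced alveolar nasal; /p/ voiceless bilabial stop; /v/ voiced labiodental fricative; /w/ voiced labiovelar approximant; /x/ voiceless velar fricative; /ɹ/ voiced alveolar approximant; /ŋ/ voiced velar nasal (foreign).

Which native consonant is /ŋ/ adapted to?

/n/ is closest: same manner (nasal), place distance 3 (velar→alveolar), same voicing; total 3. Next closest is /j/ at distance 5.

n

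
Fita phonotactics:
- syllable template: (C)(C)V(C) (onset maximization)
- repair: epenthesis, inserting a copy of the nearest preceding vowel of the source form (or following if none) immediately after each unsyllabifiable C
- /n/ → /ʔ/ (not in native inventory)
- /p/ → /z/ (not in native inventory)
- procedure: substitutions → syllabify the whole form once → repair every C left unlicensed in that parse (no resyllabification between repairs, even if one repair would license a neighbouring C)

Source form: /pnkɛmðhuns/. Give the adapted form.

Substitution: /p/ → /z/, /n/ → /ʔ/, giving /zʔkɛmðhuʔs/.
The consonants /z/, /s/ cannot be parsed into a legal (C)(C)V(C) syllable (at most one coda consonant is licensed; onsets may contain at most 2 consonants).
Epenthesis after each stranded consonant: /z/ → /zɛ/, /s/ → /su/.

zɛʔkɛmðhuʔsu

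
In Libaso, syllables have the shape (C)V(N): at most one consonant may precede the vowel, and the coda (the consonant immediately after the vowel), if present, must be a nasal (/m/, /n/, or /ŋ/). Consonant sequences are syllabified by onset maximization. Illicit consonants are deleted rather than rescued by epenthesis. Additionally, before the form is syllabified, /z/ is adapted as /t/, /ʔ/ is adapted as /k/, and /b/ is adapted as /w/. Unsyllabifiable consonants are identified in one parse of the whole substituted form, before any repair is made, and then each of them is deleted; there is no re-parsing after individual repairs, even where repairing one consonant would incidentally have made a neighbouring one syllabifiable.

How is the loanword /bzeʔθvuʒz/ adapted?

tevu

Substitution: /b/ → /w/, /z/ → /t/, /ʔ/ → /k/, giving /wtekθvuʒt/.
The consonants /w/, /k/, /θ/, /ʒ/, /t/ cannot be parsed into a legal (C)V(N) syllable (only a nasal (/m/, /n/, or /ŋ/) is licensed in coda position; onsets are limited to one consonant).
Each unlicensed consonant is deleted: /w/, /k/, /θ/, /ʒ/, /t/.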